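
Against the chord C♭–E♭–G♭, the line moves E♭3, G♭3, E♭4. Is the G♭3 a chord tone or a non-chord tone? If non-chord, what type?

Cb major triad contains C♭, E♭, G♭; G♭ is the fifth, so it is a chord tone.

Chord tone (the fifth of Cb major triad).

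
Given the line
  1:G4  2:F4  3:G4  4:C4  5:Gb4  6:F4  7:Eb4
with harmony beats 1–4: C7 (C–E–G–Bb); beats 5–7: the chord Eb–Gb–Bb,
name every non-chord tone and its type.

The harmony at that moment is C dominant seventh chord (C, E, G, Bb); F4 is not a chord tone.
It is approached by step down from G4 and left by step up to G4.
Step away and step back to the same note — a neighbor tone (lower neighbor).
The harmony at that moment is Eb minor triad (Eb, Gb, Bb); F4 is not a chord tone.
It is approached by step down from Gb4 and left by step down to Eb4.
Step in, step out in the same direction — a passing tone.

F4 (beat 2) — neighbor tone; F4 (beat 6) — passing tone.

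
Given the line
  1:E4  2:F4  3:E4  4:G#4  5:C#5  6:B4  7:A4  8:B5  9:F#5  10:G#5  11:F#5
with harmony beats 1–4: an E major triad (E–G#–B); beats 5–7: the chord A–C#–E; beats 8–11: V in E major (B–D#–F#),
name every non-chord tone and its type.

F4 (beat 2) — neighbor tone; B4 (beat 6) — passing tone; G#5 (beat 10) — neighbor tone.

The harmony at that moment is E major triad (E, G#, B); F4 is not a chord tone.
It is approached by step up from E4 and left by step down to E4.
Step away and step back to the same note — a neighbor tone (upper neighbor).
The harmony at that moment is A major triad (A, C#, E); B4 is not a chord tone.
It is approached by step down from C#5 and left by step down to A4.
Step in, step out in the same direction — a passing tone.
The harmony at that moment is B major triad (B, D#, F#); G#5 is not a chord tone.
It is approached by step up from F#5 and left by step down to F#5.
Step away and step back to the same note — a neighbor tone (upper neighbor).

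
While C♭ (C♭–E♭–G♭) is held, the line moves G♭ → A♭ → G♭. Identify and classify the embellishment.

The harmony at that moment is C♭ major triad (C♭, E♭, G♭); A♭ is not a chord tone.
It is approached by step up from G♭ and left by step down to G♭.
Step away and step back to the same note — a neighbor tone (upper neighbor).

A♭ is a neighbor tone.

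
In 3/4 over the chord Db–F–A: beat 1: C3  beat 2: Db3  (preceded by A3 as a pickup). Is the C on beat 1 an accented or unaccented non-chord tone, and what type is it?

Accented appoggiatura.

The harmony at that moment is Db augmented triad (Db, F, A); C3 is not a chord tone.
It is approached by leap down from A3 and left by step up to Db3.
Leap in, step out — an appoggiatura.
It falls on the downbeat, so it is accented.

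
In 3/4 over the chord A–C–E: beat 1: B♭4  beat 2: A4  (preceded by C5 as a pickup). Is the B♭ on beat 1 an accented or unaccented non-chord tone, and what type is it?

Accented passing tone.

The harmony at that moment is A minor triad (A, C, E); B♭4 is not a chord tone.
It is approached by step down from C5 and left by step down to A4.
Step in, step out in the same direction — a passing tone.
It falls on the downbeat, so it is accented.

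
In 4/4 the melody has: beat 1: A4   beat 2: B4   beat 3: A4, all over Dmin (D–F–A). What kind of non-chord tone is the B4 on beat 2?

Upper neighbor tone.

The harmony at that moment is D minor triad (D, F, A); B4 is not a chord tone.
It is approached by step up from A4 and left by step down to A4.
Step away and step back to the same note — a neighbor tone (upper neighbor).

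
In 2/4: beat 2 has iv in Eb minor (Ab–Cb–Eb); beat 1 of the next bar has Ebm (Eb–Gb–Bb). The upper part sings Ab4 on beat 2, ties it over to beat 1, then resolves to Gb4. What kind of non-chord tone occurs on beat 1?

Suspension.

The harmony at that moment is Eb minor triad (Eb, Gb, Bb); Ab4 is not a chord tone.
It is held over (the same pitch as the preceding Ab4) and left by step down to Gb4.
Held over from the previous chord and resolving down by step — a suspension.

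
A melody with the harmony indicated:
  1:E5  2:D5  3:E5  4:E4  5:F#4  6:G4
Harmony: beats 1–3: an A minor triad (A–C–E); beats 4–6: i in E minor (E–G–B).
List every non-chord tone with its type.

D5 (beat 2) — neighbor tone; F#4 (beat 5) — passing tone.

The harmony at that moment is A minor triad (A, C, E); D5 is not a chord tone.
It is approached by step down from E5 and left by step up to E5.
Step away and step back to the same note — a neighbor tone (lower neighbor).
The harmony at that moment is E minor triad (E, G, B); F#4 is not a chord tone.
It is approached by step up from E4 and left by step up to G4.
Step in, step out in the same direction — a passing tone.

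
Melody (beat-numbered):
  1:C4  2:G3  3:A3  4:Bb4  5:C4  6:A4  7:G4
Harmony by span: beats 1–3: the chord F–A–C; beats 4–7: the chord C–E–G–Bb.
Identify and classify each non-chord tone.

G3 (beat 2) — appoggiatura; A4 (beat 6) — appoggiatura.

The harmony at that moment is F major triad (F, A, C); G3 is not a chord tone.
It is approached by leap down from C4 and left by step up to A3.
Leap in, step out — an appoggiatura.
The harmony at that moment is C dominant seventh chord (C, E, G, Bb); A4 is not a chord tone.
It is approached by leap up from C4 and left by step down to G4.
Leap in, step out — an appoggiatura.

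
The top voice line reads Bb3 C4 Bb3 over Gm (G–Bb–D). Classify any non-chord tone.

The harmony at that moment is G minor triad (G, Bb, D); C4 is not a chord tone.
It is approached by step up from Bb3 and left by step down to Bb3.
Step away and step back to the same note — a neighbor tone (upper neighbor).

C4 is a neighbor tone.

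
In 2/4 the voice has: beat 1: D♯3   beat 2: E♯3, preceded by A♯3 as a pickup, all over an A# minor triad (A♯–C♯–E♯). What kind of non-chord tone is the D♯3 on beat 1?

The harmony at that moment is A♯ minor triad (A♯, C♯, E♯); D♯3 is not a chord tone.
It is approached by leap down from A♯3 and left by step up to E♯3.
Leap in, step out, metrically accented — an appoggiatura.

Appoggiatura.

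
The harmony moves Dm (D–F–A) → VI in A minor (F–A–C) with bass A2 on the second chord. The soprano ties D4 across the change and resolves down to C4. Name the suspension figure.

4–3 suspension.

At the second chord the bass is A2. The suspended D4 lies a fourth above the bass; after resolving down by step to C4, the interval above the bass becomes a third.
Suspension figures are named by those two intervals: 4–3.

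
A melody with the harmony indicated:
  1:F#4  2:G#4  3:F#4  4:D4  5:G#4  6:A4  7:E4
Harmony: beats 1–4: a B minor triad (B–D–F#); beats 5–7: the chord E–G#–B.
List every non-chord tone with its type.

G#4 (beat 2) — neighbor tone; A4 (beat 6) — escape tone.

The harmony at that moment is B minor triad (B, D, F#); G#4 is not a chord tone.
It is approached by step up from F#4 and left by step down to F#4.
Step away and step back to the same note — a neighbor tone (upper neighbor).
The harmony at that moment is E major triad (E, G#, B); A4 is not a chord tone.
It is approached by step up from G#4 and left by leap down to E4.
Step in, leap out — an escape tone.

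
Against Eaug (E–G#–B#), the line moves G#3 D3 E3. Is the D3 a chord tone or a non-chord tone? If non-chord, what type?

The harmony at that moment is E augmented triad (E, G#, B#); D3 is not a chord tone.
It is approached by leap down from G#3 and left by step up to E3.
Leap in, step out — an appoggiatura.

Non-chord tone — an appoggiatura.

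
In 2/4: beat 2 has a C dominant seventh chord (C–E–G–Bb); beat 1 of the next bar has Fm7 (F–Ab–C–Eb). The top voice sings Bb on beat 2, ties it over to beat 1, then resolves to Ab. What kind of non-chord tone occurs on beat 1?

The harmony at that moment is F minor seventh chord (F, Ab, C, Eb); Bb is not a chord tone.
It is held over (the same pitch as the preceding Bb) and left by step down to Ab.
Held over from the previous chord and resolving down by step — a suspension.

Suspension.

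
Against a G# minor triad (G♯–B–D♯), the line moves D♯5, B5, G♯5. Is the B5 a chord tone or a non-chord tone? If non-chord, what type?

Chord tone (the third of G# minor triad).

G# minor triad contains G♯, B, D♯; B is the third, so it is a chord tone.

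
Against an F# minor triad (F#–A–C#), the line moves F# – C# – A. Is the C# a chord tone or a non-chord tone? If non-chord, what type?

Chord tone (the fifth of F# minor triad).

F# minor triad contains F#, A, C#; C# is the fifth, so it is a chord tone.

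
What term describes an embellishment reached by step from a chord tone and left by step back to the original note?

Approach: by step. Departure: by step in the opposite direction, back to the starting pitch.
Stepwise on both sides but reversing to return to the same chord tone — a neighbor tone. (Had it continued onward in the same direction it would be a passing tone instead.)

Neighbor tone.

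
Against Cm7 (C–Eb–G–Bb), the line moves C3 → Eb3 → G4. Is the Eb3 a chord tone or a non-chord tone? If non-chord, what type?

Chord tone (the third of C minor seventh chord).

C minor seventh chord contains C, Eb, G, Bb; Eb is the third, so it is a chord tone.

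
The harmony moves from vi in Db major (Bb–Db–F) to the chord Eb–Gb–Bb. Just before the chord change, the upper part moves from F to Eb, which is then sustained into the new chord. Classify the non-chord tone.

Eb is an anticipation.

The harmony at that moment is Bb minor triad (Bb, Db, F); Eb is not a chord tone.
It is approached by step down from F and then sustained as the same pitch into the next harmony.
Arriving early and becoming a chord tone when the harmony changes — an anticipation.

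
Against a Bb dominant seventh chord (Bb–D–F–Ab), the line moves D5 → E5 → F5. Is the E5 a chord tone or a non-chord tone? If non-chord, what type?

The harmony at that moment is Bb dominant seventh chord (Bb, D, F, Ab); E5 is not a chord tone.
It is approached by step up from D5 and left by step up to F5.
Step in, step out in the same direction — a passing tone.

Non-chord tone — a passing tone.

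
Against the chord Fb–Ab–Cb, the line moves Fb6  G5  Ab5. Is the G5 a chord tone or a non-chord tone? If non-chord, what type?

The harmony at that moment is Fb major triad (Fb, Ab, Cb); G5 is not a chord tone.
It is approached by leap down from Fb6 and left by step up to Ab5.
Leap in, step out — an appoggiatura.

Non-chord tone — an appoggiatura.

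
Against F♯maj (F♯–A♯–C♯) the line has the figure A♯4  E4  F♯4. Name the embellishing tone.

E4 is an appoggiatura.

The harmony at that moment is F♯ major triad (F♯, A♯, C♯); E4 is not a chord tone.
It is approached by leap down from A♯4 and left by step up to F♯4.
Leap in, step out — an appoggiatura.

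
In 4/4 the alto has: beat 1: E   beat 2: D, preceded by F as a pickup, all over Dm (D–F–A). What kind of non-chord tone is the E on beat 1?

Passing tone.

The harmony at that moment is D minor triad (D, F, A); E is not a chord tone.
It is approached by step down from F and left by step down to D.
Step in, step out in the same direction — a passing tone.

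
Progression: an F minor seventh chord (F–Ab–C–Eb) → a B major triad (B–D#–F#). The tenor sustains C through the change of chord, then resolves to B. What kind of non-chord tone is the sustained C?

The harmony at that moment is B major triad (B, D#, F#); C is not a chord tone.
It is held over (the same pitch as the preceding C) and left by step down to B.
Held over from the previous chord and resolving down by step — a suspension.

C is a suspension.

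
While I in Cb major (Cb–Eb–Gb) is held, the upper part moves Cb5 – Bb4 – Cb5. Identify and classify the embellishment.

Bb4 is a neighbor tone.

The harmony at that moment is Cb major triad (Cb, Eb, Gb); Bb4 is not a chord tone.
It is approached by step down from Cb5 and left by step up to Cb5.
Step away and step back to the same note — a neighbor tone (lower neighbor).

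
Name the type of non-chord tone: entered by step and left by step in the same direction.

Passing tone.

Approach: by step. Departure: by step, continuing in the same direction.
Stepwise on both sides with no change of direction means the note fills in the space between two different chord tones — a passing tone. (Had it turned back to its starting note it would be a neighbor tone instead.)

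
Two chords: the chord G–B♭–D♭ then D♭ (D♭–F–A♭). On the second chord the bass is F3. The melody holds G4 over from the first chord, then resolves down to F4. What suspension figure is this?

At the second chord the bass is F3. The suspended G4 lies a ninth above the bass; after resolving down by step to F4, the interval above the bass becomes an octave.
Suspension figures are named by those two intervals: 9–8.

9–8 suspension.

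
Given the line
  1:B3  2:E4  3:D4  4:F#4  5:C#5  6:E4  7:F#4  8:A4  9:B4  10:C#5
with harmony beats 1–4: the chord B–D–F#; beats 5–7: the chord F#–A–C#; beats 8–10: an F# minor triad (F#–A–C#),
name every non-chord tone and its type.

The harmony at that moment is B minor triad (B, D, F#); E4 is not a chord tone.
It is approached by leap up from B3 and left by step down to D4.
Leap in, step out — an appoggiatura.
The harmony at that moment is F# minor triad (F#, A, C#); E4 is not a chord tone.
It is approached by leap down from C#5 and left by step up to F#4.
Leap in, step out — an appoggiatura.
The harmony at that moment is F# minor triad (F#, A, C#); B4 is not a chord tone.
It is approached by step up from A4 and left by step up to C#5.
Step in, step out in the same direction — a passing tone.

E4 (beat 2) — appoggiatura; E4 (beat 6) — appoggiatura; B4 (beat 9) — passing tone.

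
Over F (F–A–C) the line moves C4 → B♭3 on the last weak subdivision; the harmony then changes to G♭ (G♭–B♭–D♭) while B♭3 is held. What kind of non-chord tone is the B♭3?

The harmony at that moment is F major triad (F, A, C); B♭3 is not a chord tone.
It is approached by step down from C4 and then sustained as the same pitch into the next harmony.
Arriving early and becoming a chord tone when the harmony changes — an anticipation.

B♭3 is an anticipation.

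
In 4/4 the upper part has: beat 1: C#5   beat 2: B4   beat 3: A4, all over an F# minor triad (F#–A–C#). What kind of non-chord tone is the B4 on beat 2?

Passing tone.

The harmony at that moment is F# minor triad (F#, A, C#); B4 is not a chord tone.
It is approached by step down from C#5 and left by step down to A4.
Step in, step out in the same direction — a passing tone.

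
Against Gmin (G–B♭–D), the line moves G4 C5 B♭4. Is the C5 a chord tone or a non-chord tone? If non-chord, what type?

Non-chord tone — an appoggiatura.

The harmony at that moment is G minor triad (G, B♭, D); C5 is not a chord tone.
It is approached by leap up from G4 and left by step down to B♭4.
Leap in, step out — an appoggiatura.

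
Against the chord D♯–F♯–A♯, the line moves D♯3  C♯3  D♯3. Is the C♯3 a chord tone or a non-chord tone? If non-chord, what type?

Non-chord tone — a neighbor tone.

The harmony at that moment is D♯ minor triad (D♯, F♯, A♯); C♯3 is not a chord tone.
It is approached by step down from D♯3 and left by step up to D♯3.
Step away and step back to the same note — a neighbor tone (lower neighbor).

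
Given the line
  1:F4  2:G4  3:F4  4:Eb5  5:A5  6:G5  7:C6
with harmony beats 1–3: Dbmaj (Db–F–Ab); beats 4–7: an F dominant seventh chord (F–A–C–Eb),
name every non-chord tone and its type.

G4 (beat 2) — neighbor tone; G5 (beat 6) — escape tone.

The harmony at that moment is Db major triad (Db, F, Ab); G4 is not a chord tone.
It is approached by step up from F4 and left by step down to F4.
Step away and step back to the same note — a neighbor tone (upper neighbor).
The harmony at that moment is F dominant seventh chord (F, A, C, Eb); G5 is not a chord tone.
It is approached by step down from A5 and left by leap up to C6.
Step in, leap out — an escape tone.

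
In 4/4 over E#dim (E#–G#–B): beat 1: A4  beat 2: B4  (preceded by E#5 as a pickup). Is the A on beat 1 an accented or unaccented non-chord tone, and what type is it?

Accented appoggiatura.

The harmony at that moment is E# diminished triad (E#, G#, B); A4 is not a chord tone.
It is approached by leap down from E#5 and left by step up to B4.
Leap in, step out — an appoggiatura.
It falls on the downbeat, so it is accented.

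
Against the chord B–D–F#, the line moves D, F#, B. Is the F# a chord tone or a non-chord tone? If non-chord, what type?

B minor triad contains B, D, F#; F# is the fifth, so it is a chord tone.

Chord tone (the fifth of B minor triad).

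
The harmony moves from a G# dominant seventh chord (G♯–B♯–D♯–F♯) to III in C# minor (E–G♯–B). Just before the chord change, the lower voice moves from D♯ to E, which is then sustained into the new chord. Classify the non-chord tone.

The harmony at that moment is G♯ dominant seventh chord (G♯, B♯, D♯, F♯); E is not a chord tone.
It is approached by step up from D♯ and then sustained as the same pitch into the next harmony.
Arriving early and becoming a chord tone when the harmony changes — an anticipation.

E is an anticipation.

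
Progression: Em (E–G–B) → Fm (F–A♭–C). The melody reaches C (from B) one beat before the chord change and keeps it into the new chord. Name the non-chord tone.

The harmony at that moment is E minor triad (E, G, B); C is not a chord tone.
It is approached by step up from B and then sustained as the same pitch into the next harmony.
Arriving early and becoming a chord tone when the harmony changes — an anticipation.

C is an anticipation.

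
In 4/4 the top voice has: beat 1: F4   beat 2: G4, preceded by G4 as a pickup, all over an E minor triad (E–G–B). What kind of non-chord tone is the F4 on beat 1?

The harmony at that moment is E minor triad (E, G, B); F4 is not a chord tone.
It is approached by step down from G4 and left by step up to G4.
Step away and step back to the same note — a neighbor tone (lower neighbor).

Lower neighbor tone.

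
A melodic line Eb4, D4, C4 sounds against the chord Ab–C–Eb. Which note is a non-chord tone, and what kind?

The harmony at that moment is Ab major triad (Ab, C, Eb); D4 is not a chord tone.
It is approached by step down from Eb4 and left by step down to C4.
Step in, step out in the same direction — a passing tone.

D4 is a passing tone.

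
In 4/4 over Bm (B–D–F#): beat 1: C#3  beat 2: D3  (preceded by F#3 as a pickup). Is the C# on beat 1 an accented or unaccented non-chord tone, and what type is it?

The harmony at that moment is B minor triad (B, D, F#); C#3 is not a chord tone.
It is approached by leap down from F#3 and left by step up to D3.
Leap in, step out — an appoggiatura.
It falls on the downbeat, so it is accented.

Accented appoggiatura.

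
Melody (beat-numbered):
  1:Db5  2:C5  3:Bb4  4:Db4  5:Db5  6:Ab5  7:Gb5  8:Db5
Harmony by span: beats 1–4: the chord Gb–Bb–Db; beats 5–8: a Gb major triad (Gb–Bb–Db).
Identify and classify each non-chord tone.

C5 (beat 2) — passing tone; Ab5 (beat 6) — appoggiatura.

The harmony at that moment is Gb major triad (Gb, Bb, Db); C5 is not a chord tone.
It is approached by step down from Db5 and left by step down to Bb4.
Step in, step out in the same direction — a passing tone.
The harmony at that moment is Gb major triad (Gb, Bb, Db); Ab5 is not a chord tone.
It is approached by leap up from Db5 and left by step down to Gb5.
Leap in, step out — an appoggiatura.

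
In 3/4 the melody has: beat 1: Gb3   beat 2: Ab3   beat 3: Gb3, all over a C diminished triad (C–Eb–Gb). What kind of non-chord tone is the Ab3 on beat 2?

The harmony at that moment is C diminished triad (C, Eb, Gb); Ab3 is not a chord tone.
It is approached by step up from Gb3 and left by step down to Gb3.
Step away and step back to the same note — a neighbor tone (upper neighbor).

Upper neighbor tone.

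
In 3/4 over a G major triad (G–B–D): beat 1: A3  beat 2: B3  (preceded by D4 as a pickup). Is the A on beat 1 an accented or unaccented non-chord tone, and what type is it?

Accented appoggiatura.

The harmony at that moment is G major triad (G, B, D); A3 is not a chord tone.
It is approached by leap down from D4 and left by step up to B3.
Leap in, step out — an appoggiatura.
It falls on the downbeat, so it is accented.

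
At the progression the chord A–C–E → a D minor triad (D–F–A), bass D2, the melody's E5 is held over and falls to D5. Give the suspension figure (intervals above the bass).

9–8 suspension.

At the second chord the bass is D2. The suspended E5 lies a ninth above the bass; after resolving down by step to D5, the interval above the bass becomes an octave.
Suspension figures are named by those two intervals: 9–8.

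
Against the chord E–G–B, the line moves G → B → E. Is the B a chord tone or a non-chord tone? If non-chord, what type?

Chord tone (the fifth of E minor triad).

E minor triad contains E, G, B; B is the fifth, so it is a chord tone.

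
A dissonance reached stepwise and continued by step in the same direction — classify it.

Passing tone.

Approach: by step. Departure: by step, continuing in the same direction.
Stepwise on both sides with no change of direction means the note fills in the space between two different chord tones — a passing tone. (Had it turned back to its starting note it would be a neighbor tone instead.)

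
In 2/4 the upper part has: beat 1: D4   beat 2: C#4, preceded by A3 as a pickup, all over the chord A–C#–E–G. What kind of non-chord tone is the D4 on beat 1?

Appoggiatura.

The harmony at that moment is A dominant seventh chord (A, C#, E, G); D4 is not a chord tone.
It is approached by leap up from A3 and left by step down to C#4.
Leap in, step out, metrically accented — an appoggiatura.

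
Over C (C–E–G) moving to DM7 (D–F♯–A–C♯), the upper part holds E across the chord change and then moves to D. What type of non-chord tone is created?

E is a suspension.

The harmony at that moment is D major seventh chord (D, F♯, A, C♯); E is not a chord tone.
It is held over (the same pitch as the preceding E) and left by step down to D.
Held over from the previous chord and resolving down by step — a suspension.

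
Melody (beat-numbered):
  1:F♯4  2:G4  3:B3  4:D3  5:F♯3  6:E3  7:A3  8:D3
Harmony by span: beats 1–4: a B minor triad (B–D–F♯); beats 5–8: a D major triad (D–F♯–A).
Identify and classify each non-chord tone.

The harmony at that moment is B minor triad (B, D, F♯); G4 is not a chord tone.
It is approached by step up from F♯4 and left by leap down to B3.
Step in, leap out — an escape tone.
The harmony at that moment is D major triad (D, F♯, A); E3 is not a chord tone.
It is approached by step down from F♯3 and left by leap up to A3.
Step in, leap out — an escape tone.

G4 (beat 2) — escape tone; E3 (beat 6) — escape tone.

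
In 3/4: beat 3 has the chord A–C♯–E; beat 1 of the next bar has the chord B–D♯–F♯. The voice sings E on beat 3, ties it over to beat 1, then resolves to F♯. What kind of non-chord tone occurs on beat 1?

Retardation.

The harmony at that moment is B major triad (B, D♯, F♯); E is not a chord tone.
It is held over (the same pitch as the preceding E) and left by step up to F♯.
Held over from the previous chord and resolving up by step — a retardation.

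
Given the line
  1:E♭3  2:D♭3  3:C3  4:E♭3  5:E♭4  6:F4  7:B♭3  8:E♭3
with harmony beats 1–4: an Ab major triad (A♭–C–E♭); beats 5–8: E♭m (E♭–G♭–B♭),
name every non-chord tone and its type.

The harmony at that moment is A♭ major triad (A♭, C, E♭); D♭3 is not a chord tone.
It is approached by step down from E♭3 and left by step down to C3.
Step in, step out in the same direction — a passing tone.
The harmony at that moment is E♭ minor triad (E♭, G♭, B♭); F4 is not a chord tone.
It is approached by step up from E♭4 and left by leap down to B♭3.
Step in, leap out — an escape tone.

D♭3 (beat 2) — passing tone; F4 (beat 6) — escape tone.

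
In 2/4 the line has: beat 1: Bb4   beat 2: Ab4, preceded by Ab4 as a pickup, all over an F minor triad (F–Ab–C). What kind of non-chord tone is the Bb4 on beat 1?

Upper neighbor tone.

The harmony at that moment is F minor triad (F, Ab, C); Bb4 is not a chord tone.
It is approached by step up from Ab4 and left by step down to Ab4.
Step away and step back to the same note — a neighbor tone (upper neighbor).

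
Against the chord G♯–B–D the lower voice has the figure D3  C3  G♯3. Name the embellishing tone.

C3 is an escape tone.

The harmony at that moment is G♯ diminished triad (G♯, B, D); C3 is not a chord tone.
It is approached by step down from D3 and left by leap up to G♯3.
Step in, leap out — an escape tone.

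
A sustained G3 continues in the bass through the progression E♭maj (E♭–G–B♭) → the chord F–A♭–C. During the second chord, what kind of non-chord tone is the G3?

The harmony at that moment is F minor triad (F, A♭, C); G3 is not a chord tone.
It is held over (the same pitch as the preceding G3) and then sustained as the same pitch into the next harmony.
Sustained through a change of harmony — a pedal tone.

Pedal tone (pedal point).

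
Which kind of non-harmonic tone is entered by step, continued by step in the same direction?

Approach: by step. Departure: by step, continuing in the same direction.
Stepwise on both sides with no change of direction means the note fills in the space between two different chord tones — a passing tone. (Had it turned back to its starting note it would be a neighbor tone instead.)

Passing tone.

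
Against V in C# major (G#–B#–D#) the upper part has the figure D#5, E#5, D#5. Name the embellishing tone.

E#5 is a neighbor tone.

The harmony at that moment is G# major triad (G#, B#, D#); E#5 is not a chord tone.
It is approached by step up from D#5 and left by step down to D#5.
Step away and step back to the same note — a neighbor tone (upper neighbor).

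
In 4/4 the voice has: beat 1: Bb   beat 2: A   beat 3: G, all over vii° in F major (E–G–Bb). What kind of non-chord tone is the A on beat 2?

Passing tone.

The harmony at that moment is E diminished triad (E, G, Bb); A is not a chord tone.
It is approached by step down from Bb and left by step down to G.
Step in, step out in the same direction — a passing tone.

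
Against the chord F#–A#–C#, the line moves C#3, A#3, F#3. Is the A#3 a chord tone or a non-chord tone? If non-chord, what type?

F# major triad contains F#, A#, C#; A# is the third, so it is a chord tone.

Chord tone (the third of F# major triad).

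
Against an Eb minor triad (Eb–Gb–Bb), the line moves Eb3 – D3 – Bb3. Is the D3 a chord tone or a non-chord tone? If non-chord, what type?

The harmony at that moment is Eb minor triad (Eb, Gb, Bb); D3 is not a chord tone.
It is approached by step down from Eb3 and left by leap up to Bb3.
Step in, leap out — an escape tone.

Non-chord tone — an escape tone.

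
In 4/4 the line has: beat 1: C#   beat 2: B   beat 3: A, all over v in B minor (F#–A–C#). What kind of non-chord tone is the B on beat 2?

Passing tone.

The harmony at that moment is F# minor triad (F#, A, C#); B is not a chord tone.
It is approached by step down from C# and left by step down to A.
Step in, step out in the same direction — a passing tone.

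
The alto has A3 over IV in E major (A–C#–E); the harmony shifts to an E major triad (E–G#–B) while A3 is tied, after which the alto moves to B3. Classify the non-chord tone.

A3 is a retardation.

The harmony at that moment is E major triad (E, G#, B); A3 is not a chord tone.
It is held over (the same pitch as the preceding A3) and left by step up to B3.
Held over from the previous chord and resolving up by step — a retardation.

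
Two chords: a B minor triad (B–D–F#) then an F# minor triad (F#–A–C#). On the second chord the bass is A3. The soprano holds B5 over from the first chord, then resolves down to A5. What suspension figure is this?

9–8 suspension.

At the second chord the bass is A3. The suspended B5 lies a ninth above the bass; after resolving down by step to A5, the interval above the bass becomes an octave.
Suspension figures are named by those two intervals: 9–8.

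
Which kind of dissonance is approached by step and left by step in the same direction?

Passing tone.

Approach: by step. Departure: by step, continuing in the same direction.
Stepwise on both sides with no change of direction means the note fills in the space between two different chord tones — a passing tone. (Had it turned back to its starting note it would be a neighbor tone instead.)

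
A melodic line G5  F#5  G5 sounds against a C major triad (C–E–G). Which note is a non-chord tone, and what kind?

F#5 is a neighbor tone.

The harmony at that moment is C major triad (C, E, G); F#5 is not a chord tone.
It is approached by step down from G5 and left by step up to G5.
Step away and step back to the same note — a neighbor tone (lower neighbor).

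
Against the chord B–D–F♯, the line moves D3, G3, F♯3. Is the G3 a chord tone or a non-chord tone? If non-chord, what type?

Non-chord tone — an appoggiatura.

The harmony at that moment is B minor triad (B, D, F♯); G3 is not a chord tone.
It is approached by leap up from D3 and left by step down to F♯3.
Leap in, step out — an appoggiatura.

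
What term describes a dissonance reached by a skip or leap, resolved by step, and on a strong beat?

Approach: by leap. Departure: by step. Metric position: strong.
Leap in, step out, in a metrically strong position — an appoggiatura. (It is the mirror image of the escape tone, which steps in and leaps out from a weak position.)

Appoggiatura.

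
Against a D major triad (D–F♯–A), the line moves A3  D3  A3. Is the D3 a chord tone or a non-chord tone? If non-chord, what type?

D major triad contains D, F♯, A; D is the root, so it is a chord tone.

Chord tone (the root of D major triad).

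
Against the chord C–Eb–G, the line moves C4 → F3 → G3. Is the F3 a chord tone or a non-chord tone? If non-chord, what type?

The harmony at that moment is C minor triad (C, Eb, G); F3 is not a chord tone.
It is approached by leap down from C4 and left by step up to G3.
Leap in, step out — an appoggiatura.

Non-chord tone — an appoggiatura.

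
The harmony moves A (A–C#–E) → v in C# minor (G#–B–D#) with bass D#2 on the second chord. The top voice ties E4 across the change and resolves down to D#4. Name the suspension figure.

At the second chord the bass is D#2. The suspended E4 lies a ninth above the bass; after resolving down by step to D#4, the interval above the bass becomes an octave.
Suspension figures are named by those two intervals: 9–8.

9–8 suspension.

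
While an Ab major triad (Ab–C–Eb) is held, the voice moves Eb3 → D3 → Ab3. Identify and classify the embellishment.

D3 is an escape tone.

The harmony at that moment is Ab major triad (Ab, C, Eb); D3 is not a chord tone.
It is approached by step down from Eb3 and left by leap up to Ab3.
Step in, leap out — an escape tone.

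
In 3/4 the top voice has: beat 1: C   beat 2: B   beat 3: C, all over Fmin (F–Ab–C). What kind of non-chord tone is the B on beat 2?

The harmony at that moment is F minor triad (F, Ab, C); B is not a chord tone.
It is approached by step down from C and left by step up to C.
Step away and step back to the same note — a neighbor tone (lower neighbor).

Lower neighbor tone.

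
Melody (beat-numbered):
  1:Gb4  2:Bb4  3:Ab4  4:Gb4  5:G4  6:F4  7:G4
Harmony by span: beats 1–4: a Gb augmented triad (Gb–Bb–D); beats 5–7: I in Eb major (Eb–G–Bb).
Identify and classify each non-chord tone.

The harmony at that moment is Gb augmented triad (Gb, Bb, D); Ab4 is not a chord tone.
It is approached by step down from Bb4 and left by step down to Gb4.
Step in, step out in the same direction — a passing tone.
The harmony at that moment is Eb major triad (Eb, G, Bb); F4 is not a chord tone.
It is approached by step down from G4 and left by step up to G4.
Step away and step back to the same note — a neighbor tone (lower neighbor).

Ab4 (beat 3) — passing tone; F4 (beat 6) — neighbor tone.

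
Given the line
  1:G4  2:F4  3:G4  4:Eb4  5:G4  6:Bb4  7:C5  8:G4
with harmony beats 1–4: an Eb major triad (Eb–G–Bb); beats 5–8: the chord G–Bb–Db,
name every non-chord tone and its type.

The harmony at that moment is Eb major triad (Eb, G, Bb); F4 is not a chord tone.
It is approached by step down from G4 and left by step up to G4.
Step away and step back to the same note — a neighbor tone (lower neighbor).
The harmony at that moment is G diminished triad (G, Bb, Db); C5 is not a chord tone.
It is approached by step up from Bb4 and left by leap down to G4.
Step in, leap out — an escape tone.

F4 (beat 2) — neighbor tone; C5 (beat 7) — escape tone.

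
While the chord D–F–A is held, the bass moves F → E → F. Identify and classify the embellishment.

The harmony at that moment is D minor triad (D, F, A); E is not a chord tone.
It is approached by step down from F and left by step up to F.
Step away and step back to the same note — a neighbor tone (lower neighbor).

E is a neighbor tone.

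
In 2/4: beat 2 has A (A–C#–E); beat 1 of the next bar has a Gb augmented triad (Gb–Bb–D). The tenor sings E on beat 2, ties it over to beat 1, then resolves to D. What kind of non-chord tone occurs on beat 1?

Suspension.

The harmony at that moment is Gb augmented triad (Gb, Bb, D); E is not a chord tone.
It is held over (the same pitch as the preceding E) and left by step down to D.
Held over from the previous chord and resolving down by step — a suspension.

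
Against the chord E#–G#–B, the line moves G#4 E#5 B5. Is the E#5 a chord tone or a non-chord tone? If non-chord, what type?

Chord tone (the root of E# diminished triad).

E# diminished triad contains E#, G#, B; E# is the root, so it is a chord tone.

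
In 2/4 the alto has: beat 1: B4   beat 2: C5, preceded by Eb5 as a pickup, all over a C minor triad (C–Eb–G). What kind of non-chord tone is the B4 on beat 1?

Appoggiatura.

The harmony at that moment is C minor triad (C, Eb, G); B4 is not a chord tone.
It is approached by leap down from Eb5 and left by step up to C5.
Leap in, step out, metrically accented — an appoggiatura.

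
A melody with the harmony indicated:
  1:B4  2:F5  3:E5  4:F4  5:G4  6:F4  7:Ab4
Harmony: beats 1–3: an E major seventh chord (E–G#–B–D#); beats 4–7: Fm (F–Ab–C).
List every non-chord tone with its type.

F5 (beat 2) — appoggiatura; G4 (beat 5) — neighbor tone.

The harmony at that moment is E major seventh chord (E, G#, B, D#); F5 is not a chord tone.
It is approached by leap up from B4 and left by step down to E5.
Leap in, step out — an appoggiatura.
The harmony at that moment is F minor triad (F, Ab, C); G4 is not a chord tone.
It is approached by step up from F4 and left by step down to F4.
Step away and step back to the same note — a neighbor tone (upper neighbor).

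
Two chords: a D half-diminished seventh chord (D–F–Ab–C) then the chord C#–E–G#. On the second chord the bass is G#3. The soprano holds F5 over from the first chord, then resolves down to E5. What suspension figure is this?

7–6 suspension.

At the second chord the bass is G#3. The suspended F5 lies a seventh above the bass; after resolving down by step to E5, the interval above the bass becomes a sixth.
Suspension figures are named by those two intervals: 7–6.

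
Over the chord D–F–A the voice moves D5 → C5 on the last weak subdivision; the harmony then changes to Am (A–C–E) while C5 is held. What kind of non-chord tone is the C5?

C5 is an anticipation.

The harmony at that moment is D minor triad (D, F, A); C5 is not a chord tone.
It is approached by step down from D5 and then sustained as the same pitch into the next harmony.
Arriving early and becoming a chord tone when the harmony changes — an anticipation.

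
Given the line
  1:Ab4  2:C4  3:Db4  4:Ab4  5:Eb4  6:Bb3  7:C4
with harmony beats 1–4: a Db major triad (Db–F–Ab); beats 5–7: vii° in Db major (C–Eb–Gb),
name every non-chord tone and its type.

C4 (beat 2) — appoggiatura; Bb3 (beat 6) — appoggiatura.

The harmony at that moment is Db major triad (Db, F, Ab); C4 is not a chord tone.
It is approached by leap down from Ab4 and left by step up to Db4.
Leap in, step out — an appoggiatura.
The harmony at that moment is C diminished triad (C, Eb, Gb); Bb3 is not a chord tone.
It is approached by leap down from Eb4 and left by step up to C4.
Leap in, step out — an appoggiatura.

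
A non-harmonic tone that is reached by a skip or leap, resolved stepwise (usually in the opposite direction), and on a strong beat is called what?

Appoggiatura.

Approach: by leap. Departure: by step. Metric position: strong.
Leap in, step out, in a metrically strong position — an appoggiatura. (It is the mirror image of the escape tone, which steps in and leaps out from a weak position.)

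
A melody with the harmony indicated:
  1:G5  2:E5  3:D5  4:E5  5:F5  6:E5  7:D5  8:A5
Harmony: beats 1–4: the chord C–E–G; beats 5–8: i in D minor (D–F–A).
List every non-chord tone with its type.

The harmony at that moment is C major triad (C, E, G); D5 is not a chord tone.
It is approached by step down from E5 and left by step up to E5.
Step away and step back to the same note — a neighbor tone (lower neighbor).
The harmony at that moment is D minor triad (D, F, A); E5 is not a chord tone.
It is approached by step down from F5 and left by step down to D5.
Step in, step out in the same direction — a passing tone.

D5 (beat 3) — neighbor tone; E5 (beat 6) — passing tone.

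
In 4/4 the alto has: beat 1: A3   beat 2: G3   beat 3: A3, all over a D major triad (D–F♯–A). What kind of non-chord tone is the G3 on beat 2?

Lower neighbor tone.

The harmony at that moment is D major triad (D, F♯, A); G3 is not a chord tone.
It is approached by step down from A3 and left by step up to A3.
Step away and step back to the same note — a neighbor tone (lower neighbor).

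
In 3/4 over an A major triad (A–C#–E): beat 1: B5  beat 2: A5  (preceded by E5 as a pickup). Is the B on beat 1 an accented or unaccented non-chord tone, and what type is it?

Accented appoggiatura.

The harmony at that moment is A major triad (A, C#, E); B5 is not a chord tone.
It is approached by leap up from E5 and left by step down to A5.
Leap in, step out — an appoggiatura.
It falls on the downbeat, so it is accented.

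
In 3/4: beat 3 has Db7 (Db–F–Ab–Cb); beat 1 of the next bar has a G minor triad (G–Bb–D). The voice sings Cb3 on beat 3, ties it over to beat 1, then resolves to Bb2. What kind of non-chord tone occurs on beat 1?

The harmony at that moment is G minor triad (G, Bb, D); Cb3 is not a chord tone.
It is held over (the same pitch as the preceding Cb3) and left by step down to Bb2.
Held over from the previous chord and resolving down by step — a suspension.

Suspension.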